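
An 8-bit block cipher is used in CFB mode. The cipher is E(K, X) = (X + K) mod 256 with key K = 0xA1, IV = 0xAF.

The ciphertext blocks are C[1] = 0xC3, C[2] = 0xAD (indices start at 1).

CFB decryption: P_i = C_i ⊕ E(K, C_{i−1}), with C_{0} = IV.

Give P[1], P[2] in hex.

P[1]: E(K, 0xAF) = 0x50; 0xC3 ⊕ 0x50 = 0x93.
P[2]: E(K, 0xC3) = 0x64; 0xAD ⊕ 0x64 = 0xC9.

P[1] = 0x93, P[2] = 0xC9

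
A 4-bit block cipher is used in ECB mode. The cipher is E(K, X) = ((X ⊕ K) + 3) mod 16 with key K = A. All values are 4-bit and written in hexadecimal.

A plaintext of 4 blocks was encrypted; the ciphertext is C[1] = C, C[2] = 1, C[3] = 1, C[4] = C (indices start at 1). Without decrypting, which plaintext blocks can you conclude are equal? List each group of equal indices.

P[1] = P[4]; P[2] = P[3]

ECB encrypts each block independently with the same key, so equal ciphertext blocks imply equal plaintext blocks.
C[1] = C[4] = C, so P[1] = P[4].
C[2] = C[3] = 1, so P[2] = P[3].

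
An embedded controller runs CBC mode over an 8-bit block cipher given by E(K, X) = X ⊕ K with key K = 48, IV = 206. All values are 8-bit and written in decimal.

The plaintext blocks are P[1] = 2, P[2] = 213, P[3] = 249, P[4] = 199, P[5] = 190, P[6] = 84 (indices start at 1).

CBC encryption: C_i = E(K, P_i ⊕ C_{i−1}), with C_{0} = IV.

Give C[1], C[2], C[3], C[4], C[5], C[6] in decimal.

C[1]: P[1] ⊕ 206 = 204; E(K, 204) = 252.
C[2]: P[2] ⊕ 252 = 41; E(K, 41) = 25.
C[3]: P[3] ⊕ 25 = 224; E(K, 224) = 208.
C[4]: P[4] ⊕ 208 = 23; E(K, 23) = 39.
C[5]: P[5] ⊕ 39 = 153; E(K, 153) = 169.
C[6]: P[6] ⊕ 169 = 253; E(K, 253) = 205.

C[1] = 252, C[2] = 25, C[3] = 208, C[4] = 39, C[5] = 169, C[6] = 205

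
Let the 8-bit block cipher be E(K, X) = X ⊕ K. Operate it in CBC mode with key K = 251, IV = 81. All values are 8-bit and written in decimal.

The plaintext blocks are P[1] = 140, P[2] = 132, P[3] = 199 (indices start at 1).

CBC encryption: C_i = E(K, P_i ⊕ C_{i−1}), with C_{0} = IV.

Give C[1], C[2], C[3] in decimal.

C[1] = 38, C[2] = 89, C[3] = 101

C[1]: P[1] ⊕ 81 = 221; E(K, 221) = 38.
C[2]: P[2] ⊕ 38 = 162; E(K, 162) = 89.
C[3]: P[3] ⊕ 89 = 158; E(K, 158) = 101.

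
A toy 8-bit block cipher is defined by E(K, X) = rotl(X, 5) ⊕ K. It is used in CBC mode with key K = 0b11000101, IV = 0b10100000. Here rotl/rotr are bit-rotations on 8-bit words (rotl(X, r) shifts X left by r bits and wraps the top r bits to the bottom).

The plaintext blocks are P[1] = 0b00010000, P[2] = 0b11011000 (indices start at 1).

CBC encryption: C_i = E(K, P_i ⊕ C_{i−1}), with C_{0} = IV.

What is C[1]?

C[1]: P[1] ⊕ 0b10100000 = 0b10110000; E(K, 0b10110000) = 0b11010011.

C[1] = 0b11010011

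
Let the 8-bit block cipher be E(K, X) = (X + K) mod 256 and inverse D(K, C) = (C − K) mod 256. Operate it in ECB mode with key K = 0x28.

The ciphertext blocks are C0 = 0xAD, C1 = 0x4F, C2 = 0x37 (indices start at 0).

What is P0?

ECB decryption: P_i = D(K, C_i).
P0: D(K, 0xAD) = 0x85.

P0 = 0x85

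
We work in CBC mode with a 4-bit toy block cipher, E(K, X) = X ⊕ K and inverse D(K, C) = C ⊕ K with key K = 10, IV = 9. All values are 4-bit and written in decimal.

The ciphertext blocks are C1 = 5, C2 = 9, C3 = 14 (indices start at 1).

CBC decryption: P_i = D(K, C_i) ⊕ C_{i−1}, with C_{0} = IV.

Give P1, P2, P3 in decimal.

P1 = 6, P2 = 6, P3 = 13

P1: D(K, 5) = 15; 15 ⊕ 9 = 6.
P2: D(K, 9) = 3; 3 ⊕ 5 = 6.
P3: D(K, 14) = 4; 4 ⊕ 9 = 13.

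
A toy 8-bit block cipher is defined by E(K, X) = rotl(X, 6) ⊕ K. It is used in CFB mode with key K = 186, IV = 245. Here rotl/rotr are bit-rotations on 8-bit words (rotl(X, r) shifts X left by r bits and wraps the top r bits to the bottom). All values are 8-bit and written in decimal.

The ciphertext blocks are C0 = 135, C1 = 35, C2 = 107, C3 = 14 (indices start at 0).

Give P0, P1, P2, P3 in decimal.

CFB decryption: P_i = C_i ⊕ E(K, C_{i−1}), with C_{−1} = IV.
P0: E(K, 245) = 199; 135 ⊕ 199 = 64.
P1: E(K, 135) = 91; 35 ⊕ 91 = 120.
P2: E(K, 35) = 114; 107 ⊕ 114 = 25.
P3: E(K, 107) = 96; 14 ⊕ 96 = 110.

P0 = 64, P1 = 120, P2 = 25, P3 = 110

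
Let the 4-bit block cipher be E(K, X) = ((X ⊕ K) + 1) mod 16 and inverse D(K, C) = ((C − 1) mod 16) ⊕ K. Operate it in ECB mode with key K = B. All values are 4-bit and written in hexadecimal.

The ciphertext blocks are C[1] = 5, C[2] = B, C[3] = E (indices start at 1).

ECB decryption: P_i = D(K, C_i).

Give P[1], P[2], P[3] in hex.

P[1] = F, P[2] = 1, P[3] = 6

P[1]: D(K, 5) = F.
P[2]: D(K, B) = 1.
P[3]: D(K, E) = 6.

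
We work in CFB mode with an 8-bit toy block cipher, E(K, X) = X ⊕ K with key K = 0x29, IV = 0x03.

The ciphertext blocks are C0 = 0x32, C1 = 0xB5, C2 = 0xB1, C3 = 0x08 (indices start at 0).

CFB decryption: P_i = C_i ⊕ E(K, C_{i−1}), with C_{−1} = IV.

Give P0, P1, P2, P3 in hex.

P0 = 0x18, P1 = 0xAE, P2 = 0x2D, P3 = 0x90

P0: E(K, 0x03) = 0x2A; 0x32 ⊕ 0x2A = 0x18.
P1: E(K, 0x32) = 0x1B; 0xB5 ⊕ 0x1B = 0xAE.
P2: E(K, 0xB5) = 0x9C; 0xB1 ⊕ 0x9C = 0x2D.
P3: E(K, 0xB1) = 0x98; 0x08 ⊕ 0x98 = 0x90.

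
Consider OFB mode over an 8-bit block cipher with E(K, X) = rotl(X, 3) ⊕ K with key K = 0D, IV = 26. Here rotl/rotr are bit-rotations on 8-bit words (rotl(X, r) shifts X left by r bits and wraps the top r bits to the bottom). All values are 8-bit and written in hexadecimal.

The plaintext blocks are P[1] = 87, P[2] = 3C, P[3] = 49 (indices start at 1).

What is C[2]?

OFB encryption: S_i = E(K, S_{i−1}) with S_{0} = IV; C_i = P_i ⊕ S_i.
C[1]: S = E(K, 26) = 3C; 87 ⊕ 3C = BB.
C[2]: S = E(K, 3C) = EC; 3C ⊕ EC = D0.

C[2] = D0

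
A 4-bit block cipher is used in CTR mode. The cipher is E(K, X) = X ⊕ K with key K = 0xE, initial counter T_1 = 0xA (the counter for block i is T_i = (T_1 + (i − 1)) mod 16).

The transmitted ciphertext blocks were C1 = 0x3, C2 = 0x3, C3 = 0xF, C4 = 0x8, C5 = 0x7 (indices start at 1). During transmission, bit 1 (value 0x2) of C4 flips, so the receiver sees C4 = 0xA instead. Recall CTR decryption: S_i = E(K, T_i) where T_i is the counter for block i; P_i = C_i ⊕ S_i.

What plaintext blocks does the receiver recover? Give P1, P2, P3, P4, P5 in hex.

P1 = 0x7, P2 = 0x6, P3 = 0xD, P4 = 0x9, P5 = 0x7

Only C4 changed, to 0xA. In CTR, a change in C_i flips the same bit in P_i only; the keystream is unaffected. Decrypting the received ciphertext:
P1: T = 0xA, S = E(K, T) = 0x4; 0x3 ⊕ 0x4 = 0x7.
P2: T = 0xB, S = E(K, T) = 0x5; 0x3 ⊕ 0x5 = 0x6.
P3: T = 0xC, S = E(K, T) = 0x2; 0xF ⊕ 0x2 = 0xD.
P4: T = 0xD, S = E(K, T) = 0x3; 0xA ⊕ 0x3 = 0x9.
P5: T = 0xE, S = E(K, T) = 0x0; 0x7 ⊕ 0x0 = 0x7.
Blocks that differ from the original plaintext: P4.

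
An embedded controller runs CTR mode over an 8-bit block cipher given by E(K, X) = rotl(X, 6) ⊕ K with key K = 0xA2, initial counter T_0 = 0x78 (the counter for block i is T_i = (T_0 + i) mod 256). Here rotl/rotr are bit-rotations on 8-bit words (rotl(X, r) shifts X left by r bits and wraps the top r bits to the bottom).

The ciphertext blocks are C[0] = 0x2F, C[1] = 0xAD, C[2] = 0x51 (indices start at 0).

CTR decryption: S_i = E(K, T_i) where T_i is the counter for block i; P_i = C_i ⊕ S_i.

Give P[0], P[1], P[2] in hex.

P[0] = 0x93, P[1] = 0x51, P[2] = 0x6D

P[0]: T = 0x78, S = E(K, T) = 0xBC; 0x2F ⊕ 0xBC = 0x93.
P[1]: T = 0x79, S = E(K, T) = 0xFC; 0xAD ⊕ 0xFC = 0x51.
P[2]: T = 0x7A, S = E(K, T) = 0x3C; 0x51 ⊕ 0x3C = 0x6D.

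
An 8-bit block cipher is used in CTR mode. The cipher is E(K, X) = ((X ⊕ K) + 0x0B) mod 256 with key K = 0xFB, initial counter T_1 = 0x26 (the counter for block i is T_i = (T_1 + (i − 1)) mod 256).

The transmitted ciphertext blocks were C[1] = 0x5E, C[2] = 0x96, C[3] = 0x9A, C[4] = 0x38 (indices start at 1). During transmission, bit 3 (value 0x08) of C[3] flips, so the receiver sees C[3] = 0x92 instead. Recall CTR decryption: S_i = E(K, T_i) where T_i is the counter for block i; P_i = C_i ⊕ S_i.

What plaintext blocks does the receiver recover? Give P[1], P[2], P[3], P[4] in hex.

P[1] = 0xB6, P[2] = 0x71, P[3] = 0x4C, P[4] = 0xE5

Only C[3] changed, to 0x92. In CTR, a change in C_i flips the same bit in P_i only; the keystream is unaffected. Decrypting the received ciphertext:
P[1]: T = 0x26, S = E(K, T) = 0xE8; 0x5E ⊕ 0xE8 = 0xB6.
P[2]: T = 0x27, S = E(K, T) = 0xE7; 0x96 ⊕ 0xE7 = 0x71.
P[3]: T = 0x28, S = E(K, T) = 0xDE; 0x92 ⊕ 0xDE = 0x4C.
P[4]: T = 0x29, S = E(K, T) = 0xDD; 0x38 ⊕ 0xDD = 0xE5.
Blocks that differ from the original plaintext: P[3].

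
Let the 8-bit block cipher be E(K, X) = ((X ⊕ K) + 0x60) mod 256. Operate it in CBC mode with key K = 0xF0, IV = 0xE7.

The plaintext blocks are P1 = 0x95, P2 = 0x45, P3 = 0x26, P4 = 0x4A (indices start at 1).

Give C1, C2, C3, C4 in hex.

CBC encryption: C_i = E(K, P_i ⊕ C_{i−1}), with C_{0} = IV.
C1: P1 ⊕ 0xE7 = 0x72; E(K, 0x72) = 0xE2.
C2: P2 ⊕ 0xE2 = 0xA7; E(K, 0xA7) = 0xB7.
C3: P3 ⊕ 0xB7 = 0x91; E(K, 0x91) = 0xC1.
C4: P4 ⊕ 0xC1 = 0x8B; E(K, 0x8B) = 0xDB.

C1 = 0xE2, C2 = 0xB7, C3 = 0xC1, C4 = 0xDB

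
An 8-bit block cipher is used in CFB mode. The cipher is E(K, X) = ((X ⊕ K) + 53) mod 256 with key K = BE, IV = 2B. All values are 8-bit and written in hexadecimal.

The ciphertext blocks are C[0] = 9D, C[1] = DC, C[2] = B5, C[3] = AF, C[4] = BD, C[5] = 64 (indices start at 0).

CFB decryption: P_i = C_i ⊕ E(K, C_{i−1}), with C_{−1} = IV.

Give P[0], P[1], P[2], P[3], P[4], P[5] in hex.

P[0]: E(K, 2B) = E8; 9D ⊕ E8 = 75.
P[1]: E(K, 9D) = 76; DC ⊕ 76 = AA.
P[2]: E(K, DC) = B5; B5 ⊕ B5 = 00.
P[3]: E(K, B5) = 5E; AF ⊕ 5E = F1.
P[4]: E(K, AF) = 64; BD ⊕ 64 = D9.
P[5]: E(K, BD) = 56; 64 ⊕ 56 = 32.

P[0] = 75, P[1] = AA, P[2] = 00, P[3] = F1, P[4] = D9, P[5] = 32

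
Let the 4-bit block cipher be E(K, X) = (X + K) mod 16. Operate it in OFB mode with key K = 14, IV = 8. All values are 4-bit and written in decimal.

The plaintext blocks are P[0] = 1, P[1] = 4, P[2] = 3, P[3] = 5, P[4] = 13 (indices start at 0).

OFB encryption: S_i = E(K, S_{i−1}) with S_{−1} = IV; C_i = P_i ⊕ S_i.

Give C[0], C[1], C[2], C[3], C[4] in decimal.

C[0]: S = E(K, 8) = 6; 1 ⊕ 6 = 7.
C[1]: S = E(K, 6) = 4; 4 ⊕ 4 = 0.
C[2]: S = E(K, 4) = 2; 3 ⊕ 2 = 1.
C[3]: S = E(K, 2) = 0; 5 ⊕ 0 = 5.
C[4]: S = E(K, 0) = 14; 13 ⊕ 14 = 3.

C[0] = 7, C[1] = 0, C[2] = 1, C[3] = 5, C[4] = 3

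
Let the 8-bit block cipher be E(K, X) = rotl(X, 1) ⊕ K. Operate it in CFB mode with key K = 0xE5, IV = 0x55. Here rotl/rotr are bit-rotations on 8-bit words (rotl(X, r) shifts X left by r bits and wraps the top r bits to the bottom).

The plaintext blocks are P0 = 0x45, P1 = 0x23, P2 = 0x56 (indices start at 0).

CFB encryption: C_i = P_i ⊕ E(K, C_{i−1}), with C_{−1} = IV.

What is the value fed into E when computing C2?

C0: E(K, 0x55) = 0x4F; 0x45 ⊕ 0x4F = 0x0A.
C1: E(K, 0x0A) = 0xF1; 0x23 ⊕ 0xF1 = 0xD2.
C2: E(K, 0xD2) = 0x40; 0x56 ⊕ 0x40 = 0x16.
So the input to E for block 2 is 0xD2.

0xD2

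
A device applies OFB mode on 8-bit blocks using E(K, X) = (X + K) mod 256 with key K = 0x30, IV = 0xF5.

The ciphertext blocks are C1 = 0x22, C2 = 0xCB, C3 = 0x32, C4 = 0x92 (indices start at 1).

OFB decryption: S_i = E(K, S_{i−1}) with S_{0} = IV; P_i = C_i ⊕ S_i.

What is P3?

P1: S = E(K, 0xF5) = 0x25; 0x22 ⊕ 0x25 = 0x07.
P2: S = E(K, 0x25) = 0x55; 0xCB ⊕ 0x55 = 0x9E.
P3: S = E(K, 0x55) = 0x85; 0x32 ⊕ 0x85 = 0xB7.

P3 = 0xB7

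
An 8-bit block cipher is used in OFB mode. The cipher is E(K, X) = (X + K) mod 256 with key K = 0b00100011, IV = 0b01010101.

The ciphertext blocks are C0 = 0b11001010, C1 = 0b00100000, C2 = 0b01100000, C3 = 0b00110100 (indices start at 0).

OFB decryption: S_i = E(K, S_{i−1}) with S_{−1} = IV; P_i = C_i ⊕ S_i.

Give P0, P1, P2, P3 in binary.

P0 = 0b10110010, P1 = 0b10111011, P2 = 0b11011110, P3 = 0b11010101

P0: S = E(K, 0b01010101) = 0b01111000; 0b11001010 ⊕ 0b01111000 = 0b10110010.
P1: S = E(K, 0b01111000) = 0b10011011; 0b00100000 ⊕ 0b10011011 = 0b10111011.
P2: S = E(K, 0b10011011) = 0b10111110; 0b01100000 ⊕ 0b10111110 = 0b11011110.
P3: S = E(K, 0b10111110) = 0b11100001; 0b00110100 ⊕ 0b11100001 = 0b11010101.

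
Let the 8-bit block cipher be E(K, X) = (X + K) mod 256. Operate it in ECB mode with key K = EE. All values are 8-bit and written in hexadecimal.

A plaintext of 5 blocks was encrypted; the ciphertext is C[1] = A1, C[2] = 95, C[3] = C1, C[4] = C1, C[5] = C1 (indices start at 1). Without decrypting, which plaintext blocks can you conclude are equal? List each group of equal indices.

P[3] = P[4] = P[5]

ECB encrypts each block independently with the same key, so equal ciphertext blocks imply equal plaintext blocks.
C[3] = C[4] = C[5] = C1, so P[3] = P[4] = P[5].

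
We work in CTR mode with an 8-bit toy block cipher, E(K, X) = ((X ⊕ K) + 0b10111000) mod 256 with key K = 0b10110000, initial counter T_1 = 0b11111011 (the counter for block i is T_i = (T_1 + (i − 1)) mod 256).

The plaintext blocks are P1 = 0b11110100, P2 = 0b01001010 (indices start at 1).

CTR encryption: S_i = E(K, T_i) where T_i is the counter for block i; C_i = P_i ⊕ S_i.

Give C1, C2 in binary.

C1 = 0b11110111, C2 = 0b01001110

C1: T = 0b11111011, S = E(K, T) = 0b00000011; 0b11110100 ⊕ 0b00000011 = 0b11110111.
C2: T = 0b11111100, S = E(K, T) = 0b00000100; 0b01001010 ⊕ 0b00000100 = 0b01001110.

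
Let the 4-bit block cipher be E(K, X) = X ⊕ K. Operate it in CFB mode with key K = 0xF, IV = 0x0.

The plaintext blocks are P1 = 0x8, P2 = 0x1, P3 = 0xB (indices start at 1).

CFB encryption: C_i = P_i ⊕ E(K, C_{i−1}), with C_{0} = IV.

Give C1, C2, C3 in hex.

C1 = 0x7, C2 = 0x9, C3 = 0xD

C1: E(K, 0x0) = 0xF; 0x8 ⊕ 0xF = 0x7.
C2: E(K, 0x7) = 0x8; 0x1 ⊕ 0x8 = 0x9.
C3: E(K, 0x9) = 0x6; 0xB ⊕ 0x6 = 0xD.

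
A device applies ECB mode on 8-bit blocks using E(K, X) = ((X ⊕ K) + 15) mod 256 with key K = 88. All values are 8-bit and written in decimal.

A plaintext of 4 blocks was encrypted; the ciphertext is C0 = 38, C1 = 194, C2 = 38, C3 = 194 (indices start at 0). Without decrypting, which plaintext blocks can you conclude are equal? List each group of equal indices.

ECB encrypts each block independently with the same key, so equal ciphertext blocks imply equal plaintext blocks.
C0 = C2 = 38, so P0 = P2.
C1 = C3 = 194, so P1 = P3.

P0 = P2; P1 = P3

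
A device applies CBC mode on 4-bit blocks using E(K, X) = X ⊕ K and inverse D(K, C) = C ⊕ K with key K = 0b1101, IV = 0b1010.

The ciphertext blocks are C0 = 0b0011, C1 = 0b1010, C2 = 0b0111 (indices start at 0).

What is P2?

CBC decryption: P_i = D(K, C_i) ⊕ C_{i−1}, with C_{−1} = IV.
P2: D(K, 0b0111) = 0b1010; 0b1010 ⊕ 0b1010 = 0b0000.

P2 = 0b0000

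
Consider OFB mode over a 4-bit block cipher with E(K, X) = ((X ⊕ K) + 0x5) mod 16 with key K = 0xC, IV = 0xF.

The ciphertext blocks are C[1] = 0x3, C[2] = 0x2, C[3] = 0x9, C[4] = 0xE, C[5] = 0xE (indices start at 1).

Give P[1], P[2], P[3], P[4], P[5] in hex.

P[1] = 0xB, P[2] = 0xB, P[3] = 0x3, P[4] = 0x5, P[5] = 0x2

OFB decryption: S_i = E(K, S_{i−1}) with S_{0} = IV; P_i = C_i ⊕ S_i.
P[1]: S = E(K, 0xF) = 0x8; 0x3 ⊕ 0x8 = 0xB.
P[2]: S = E(K, 0x8) = 0x9; 0x2 ⊕ 0x9 = 0xB.
P[3]: S = E(K, 0x9) = 0xA; 0x9 ⊕ 0xA = 0x3.
P[4]: S = E(K, 0xA) = 0xB; 0xE ⊕ 0xB = 0x5.
P[5]: S = E(K, 0xB) = 0xC; 0xE ⊕ 0xC = 0x2.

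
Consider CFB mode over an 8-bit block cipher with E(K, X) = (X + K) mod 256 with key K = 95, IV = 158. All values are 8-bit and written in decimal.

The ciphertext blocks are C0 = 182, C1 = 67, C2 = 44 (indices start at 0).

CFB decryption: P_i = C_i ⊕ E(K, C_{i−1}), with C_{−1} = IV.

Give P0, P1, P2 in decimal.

P0 = 75, P1 = 86, P2 = 142

P0: E(K, 158) = 253; 182 ⊕ 253 = 75.
P1: E(K, 182) = 21; 67 ⊕ 21 = 86.
P2: E(K, 67) = 162; 44 ⊕ 162 = 142.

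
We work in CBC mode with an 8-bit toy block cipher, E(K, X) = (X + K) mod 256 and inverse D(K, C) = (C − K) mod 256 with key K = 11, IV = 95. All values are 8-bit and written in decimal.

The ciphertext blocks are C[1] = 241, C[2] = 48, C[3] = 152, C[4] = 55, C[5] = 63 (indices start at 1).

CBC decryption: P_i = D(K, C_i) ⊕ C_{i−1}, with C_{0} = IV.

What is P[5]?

P[5] = 3

P[5]: D(K, 63) = 52; 52 ⊕ 55 = 3.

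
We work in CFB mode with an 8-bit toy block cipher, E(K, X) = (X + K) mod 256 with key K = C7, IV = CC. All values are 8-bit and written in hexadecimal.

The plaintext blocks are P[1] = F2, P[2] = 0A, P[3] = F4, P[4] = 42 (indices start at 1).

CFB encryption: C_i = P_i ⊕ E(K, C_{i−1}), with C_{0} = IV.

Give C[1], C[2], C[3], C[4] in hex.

C[1]: E(K, CC) = 93; F2 ⊕ 93 = 61.
C[2]: E(K, 61) = 28; 0A ⊕ 28 = 22.
C[3]: E(K, 22) = E9; F4 ⊕ E9 = 1D.
C[4]: E(K, 1D) = E4; 42 ⊕ E4 = A6.

C[1] = 61, C[2] = 22, C[3] = 1D, C[4] = A6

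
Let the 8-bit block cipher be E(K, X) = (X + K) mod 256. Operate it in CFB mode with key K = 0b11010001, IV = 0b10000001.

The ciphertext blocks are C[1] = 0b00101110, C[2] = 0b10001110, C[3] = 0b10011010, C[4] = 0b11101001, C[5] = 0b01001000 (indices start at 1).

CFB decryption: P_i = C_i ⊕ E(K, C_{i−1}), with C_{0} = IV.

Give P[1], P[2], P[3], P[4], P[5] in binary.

P[1] = 0b01111100, P[2] = 0b01110001, P[3] = 0b11000101, P[4] = 0b10000010, P[5] = 0b11110010

P[1]: E(K, 0b10000001) = 0b01010010; 0b00101110 ⊕ 0b01010010 = 0b01111100.
P[2]: E(K, 0b00101110) = 0b11111111; 0b10001110 ⊕ 0b11111111 = 0b01110001.
P[3]: E(K, 0b10001110) = 0b01011111; 0b10011010 ⊕ 0b01011111 = 0b11000101.
P[4]: E(K, 0b10011010) = 0b01101011; 0b11101001 ⊕ 0b01101011 = 0b10000010.
P[5]: E(K, 0b11101001) = 0b10111010; 0b01001000 ⊕ 0b10111010 = 0b11110010.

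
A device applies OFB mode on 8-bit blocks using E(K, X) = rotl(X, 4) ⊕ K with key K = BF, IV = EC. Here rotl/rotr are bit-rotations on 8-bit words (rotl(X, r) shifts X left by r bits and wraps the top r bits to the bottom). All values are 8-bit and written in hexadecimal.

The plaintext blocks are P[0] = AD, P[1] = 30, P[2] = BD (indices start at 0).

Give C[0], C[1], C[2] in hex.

OFB encryption: S_i = E(K, S_{i−1}) with S_{−1} = IV; C_i = P_i ⊕ S_i.
C[0]: S = E(K, EC) = 71; AD ⊕ 71 = DC.
C[1]: S = E(K, 71) = A8; 30 ⊕ A8 = 98.
C[2]: S = E(K, A8) = 35; BD ⊕ 35 = 88.

C[0] = DC, C[1] = 98, C[2] = 88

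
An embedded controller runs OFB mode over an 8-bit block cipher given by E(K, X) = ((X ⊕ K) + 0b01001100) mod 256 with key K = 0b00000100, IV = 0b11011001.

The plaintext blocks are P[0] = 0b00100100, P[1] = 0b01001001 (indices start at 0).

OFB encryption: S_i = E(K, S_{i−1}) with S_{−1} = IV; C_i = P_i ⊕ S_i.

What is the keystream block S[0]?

0b00101001

C[0]: S = E(K, 0b11011001) = 0b00101001; 0b00100100 ⊕ 0b00101001 = 0b00001101.
So S[0] = 0b00101001.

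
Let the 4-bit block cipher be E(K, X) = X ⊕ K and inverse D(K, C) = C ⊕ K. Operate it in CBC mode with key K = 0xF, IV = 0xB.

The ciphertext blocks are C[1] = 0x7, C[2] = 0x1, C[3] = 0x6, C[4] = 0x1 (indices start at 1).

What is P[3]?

P[3] = 0x8

CBC decryption: P_i = D(K, C_i) ⊕ C_{i−1}, with C_{0} = IV.
P[3]: D(K, 0x6) = 0x9; 0x9 ⊕ 0x1 = 0x8.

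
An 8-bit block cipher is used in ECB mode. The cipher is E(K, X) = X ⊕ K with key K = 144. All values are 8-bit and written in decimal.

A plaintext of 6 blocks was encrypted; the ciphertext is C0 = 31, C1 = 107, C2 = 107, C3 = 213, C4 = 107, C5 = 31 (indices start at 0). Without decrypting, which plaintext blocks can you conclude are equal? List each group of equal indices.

ECB encrypts each block independently with the same key, so equal ciphertext blocks imply equal plaintext blocks.
C0 = C5 = 31, so P0 = P5.
C1 = C2 = C4 = 107, so P1 = P2 = P4.

P0 = P5; P1 = P2 = P4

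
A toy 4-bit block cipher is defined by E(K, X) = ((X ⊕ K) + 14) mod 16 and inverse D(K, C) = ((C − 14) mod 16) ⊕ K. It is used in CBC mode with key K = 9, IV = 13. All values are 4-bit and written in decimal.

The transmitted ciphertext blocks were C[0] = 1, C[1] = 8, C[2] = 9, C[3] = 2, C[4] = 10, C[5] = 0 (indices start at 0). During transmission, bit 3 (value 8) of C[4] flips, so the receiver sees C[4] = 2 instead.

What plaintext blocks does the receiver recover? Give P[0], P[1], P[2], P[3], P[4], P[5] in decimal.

CBC decryption: P_i = D(K, C_i) ⊕ C_{i−1}, with C_{−1} = IV.
Only C[4] changed, to 2. In CBC, a change in C_i garbles P_i and flips the same bit in P_{i+1}. Decrypting the received ciphertext:
P[0]: D(K, 1) = 10; 10 ⊕ 13 = 7.
P[1]: D(K, 8) = 3; 3 ⊕ 1 = 2.
P[2]: D(K, 9) = 2; 2 ⊕ 8 = 10.
P[3]: D(K, 2) = 13; 13 ⊕ 9 = 4.
P[4]: D(K, 2) = 13; 13 ⊕ 2 = 15.
P[5]: D(K, 0) = 11; 11 ⊕ 2 = 9.
Blocks that differ from the original plaintext: P[4], P[5].

P[0] = 7, P[1] = 2, P[2] = 10, P[3] = 4, P[4] = 15, P[5] = 9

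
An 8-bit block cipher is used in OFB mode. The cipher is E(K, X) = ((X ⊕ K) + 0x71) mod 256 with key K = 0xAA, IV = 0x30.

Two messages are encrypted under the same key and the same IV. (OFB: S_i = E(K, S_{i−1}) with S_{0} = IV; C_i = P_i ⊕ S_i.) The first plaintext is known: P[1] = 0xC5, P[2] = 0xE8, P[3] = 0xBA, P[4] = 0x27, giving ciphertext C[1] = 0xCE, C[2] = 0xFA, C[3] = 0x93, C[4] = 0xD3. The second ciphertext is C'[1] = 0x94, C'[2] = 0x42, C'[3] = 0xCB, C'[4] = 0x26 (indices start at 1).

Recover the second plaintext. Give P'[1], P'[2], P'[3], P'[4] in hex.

P'[1] = 0x9F, P'[2] = 0x50, P'[3] = 0xE2, P'[4] = 0xD2

In OFB with a reused IV, both messages share the same keystream S_i, so C_i ⊕ C'_i = P_i ⊕ P'_i and thus P'_i = P_i ⊕ C_i ⊕ C'_i.
P'[1]: 0xC5 ⊕ 0xCE ⊕ 0x94 = 0x9F.
P'[2]: 0xE8 ⊕ 0xFA ⊕ 0x42 = 0x50.
P'[3]: 0xBA ⊕ 0x93 ⊕ 0xCB = 0xE2.
P'[4]: 0x27 ⊕ 0xD3 ⊕ 0x26 = 0xD2.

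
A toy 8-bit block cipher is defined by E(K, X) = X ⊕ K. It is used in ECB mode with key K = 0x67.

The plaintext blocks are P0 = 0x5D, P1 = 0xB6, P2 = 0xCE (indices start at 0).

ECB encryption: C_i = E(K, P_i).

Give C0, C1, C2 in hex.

C0: E(K, 0x5D) = 0x3A.
C1: E(K, 0xB6) = 0xD1.
C2: E(K, 0xCE) = 0xA9.

C0 = 0x3A, C1 = 0xD1, C2 = 0xA9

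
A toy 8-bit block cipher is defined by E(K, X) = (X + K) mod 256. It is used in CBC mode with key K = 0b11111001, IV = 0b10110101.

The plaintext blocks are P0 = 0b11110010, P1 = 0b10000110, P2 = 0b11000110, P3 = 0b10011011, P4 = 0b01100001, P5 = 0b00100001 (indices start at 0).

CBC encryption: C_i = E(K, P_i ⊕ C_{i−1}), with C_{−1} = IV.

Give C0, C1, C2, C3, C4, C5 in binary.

C0 = 0b01000000, C1 = 0b10111111, C2 = 0b01110010, C3 = 0b11100010, C4 = 0b01111100, C5 = 0b01010110

C0: P0 ⊕ 0b10110101 = 0b01000111; E(K, 0b01000111) = 0b01000000.
C1: P1 ⊕ 0b01000000 = 0b11000110; E(K, 0b11000110) = 0b10111111.
C2: P2 ⊕ 0b10111111 = 0b01111001; E(K, 0b01111001) = 0b01110010.
C3: P3 ⊕ 0b01110010 = 0b11101001; E(K, 0b11101001) = 0b11100010.
C4: P4 ⊕ 0b11100010 = 0b10000011; E(K, 0b10000011) = 0b01111100.
C5: P5 ⊕ 0b01111100 = 0b01011101; E(K, 0b01011101) = 0b01010110.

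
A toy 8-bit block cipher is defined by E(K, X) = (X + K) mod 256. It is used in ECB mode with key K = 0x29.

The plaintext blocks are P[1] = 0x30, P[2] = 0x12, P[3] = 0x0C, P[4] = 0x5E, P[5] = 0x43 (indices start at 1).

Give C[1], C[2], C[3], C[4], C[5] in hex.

C[1] = 0x59, C[2] = 0x3B, C[3] = 0x35, C[4] = 0x87, C[5] = 0x6C

ECB encryption: C_i = E(K, P_i).
C[1]: E(K, 0x30) = 0x59.
C[2]: E(K, 0x12) = 0x3B.
C[3]: E(K, 0x0C) = 0x35.
C[4]: E(K, 0x5E) = 0x87.
C[5]: E(K, 0x43) = 0x6C.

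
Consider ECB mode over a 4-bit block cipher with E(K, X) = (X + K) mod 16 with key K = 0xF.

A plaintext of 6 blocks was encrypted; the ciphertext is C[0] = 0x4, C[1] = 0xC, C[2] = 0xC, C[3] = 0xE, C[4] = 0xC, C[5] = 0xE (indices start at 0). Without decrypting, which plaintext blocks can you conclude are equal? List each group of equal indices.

ECB encrypts each block independently with the same key, so equal ciphertext blocks imply equal plaintext blocks.
C[1] = C[2] = C[4] = 0xC, so P[1] = P[2] = P[4].
C[3] = C[5] = 0xE, so P[3] = P[5].

P[1] = P[2] = P[4]; P[3] = P[5]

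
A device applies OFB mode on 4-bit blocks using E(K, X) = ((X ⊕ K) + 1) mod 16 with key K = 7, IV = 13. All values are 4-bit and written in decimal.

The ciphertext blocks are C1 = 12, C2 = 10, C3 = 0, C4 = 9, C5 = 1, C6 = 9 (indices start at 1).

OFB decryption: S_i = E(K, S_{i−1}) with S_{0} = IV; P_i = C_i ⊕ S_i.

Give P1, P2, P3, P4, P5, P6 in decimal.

P1: S = E(K, 13) = 11; 12 ⊕ 11 = 7.
P2: S = E(K, 11) = 13; 10 ⊕ 13 = 7.
P3: S = E(K, 13) = 11; 0 ⊕ 11 = 11.
P4: S = E(K, 11) = 13; 9 ⊕ 13 = 4.
P5: S = E(K, 13) = 11; 1 ⊕ 11 = 10.
P6: S = E(K, 11) = 13; 9 ⊕ 13 = 4.

P1 = 7, P2 = 7, P3 = 11, P4 = 4, P5 = 10, P6 = 4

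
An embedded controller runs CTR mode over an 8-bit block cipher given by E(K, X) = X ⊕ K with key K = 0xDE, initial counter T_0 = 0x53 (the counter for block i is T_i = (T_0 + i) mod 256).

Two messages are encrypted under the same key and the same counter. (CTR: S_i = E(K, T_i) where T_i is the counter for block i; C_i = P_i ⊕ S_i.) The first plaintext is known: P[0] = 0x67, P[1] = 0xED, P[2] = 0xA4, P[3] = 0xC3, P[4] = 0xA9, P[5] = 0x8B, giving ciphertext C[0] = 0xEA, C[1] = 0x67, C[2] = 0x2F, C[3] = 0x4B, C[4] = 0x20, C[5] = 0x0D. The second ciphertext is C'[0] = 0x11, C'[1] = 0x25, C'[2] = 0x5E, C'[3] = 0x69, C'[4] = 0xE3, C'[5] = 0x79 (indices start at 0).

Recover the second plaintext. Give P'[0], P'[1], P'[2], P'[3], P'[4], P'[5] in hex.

P'[0] = 0x9C, P'[1] = 0xAF, P'[2] = 0xD5, P'[3] = 0xE1, P'[4] = 0x6A, P'[5] = 0xFF

In CTR with a reused counter, both messages share the same keystream S_i, so C_i ⊕ C'_i = P_i ⊕ P'_i and thus P'_i = P_i ⊕ C_i ⊕ C'_i.
P'[0]: 0x67 ⊕ 0xEA ⊕ 0x11 = 0x9C.
P'[1]: 0xED ⊕ 0x67 ⊕ 0x25 = 0xAF.
P'[2]: 0xA4 ⊕ 0x2F ⊕ 0x5E = 0xD5.
P'[3]: 0xC3 ⊕ 0x4B ⊕ 0x69 = 0xE1.
P'[4]: 0xA9 ⊕ 0x20 ⊕ 0xE3 = 0x6A.
P'[5]: 0x8B ⊕ 0x0D ⊕ 0x79 = 0xFF.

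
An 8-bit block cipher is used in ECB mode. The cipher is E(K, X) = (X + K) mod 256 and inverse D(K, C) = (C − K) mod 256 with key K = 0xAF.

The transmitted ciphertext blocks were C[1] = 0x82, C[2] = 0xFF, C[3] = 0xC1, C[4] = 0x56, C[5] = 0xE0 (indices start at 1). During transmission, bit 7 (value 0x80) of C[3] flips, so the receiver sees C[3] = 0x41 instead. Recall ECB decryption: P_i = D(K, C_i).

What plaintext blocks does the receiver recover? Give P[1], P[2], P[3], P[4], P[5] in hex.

Only C[3] changed, to 0x41. In ECB, a change in C_i affects only P_i. Decrypting the received ciphertext:
P[1]: D(K, 0x82) = 0xD3.
P[2]: D(K, 0xFF) = 0x50.
P[3]: D(K, 0x41) = 0x92.
P[4]: D(K, 0x56) = 0xA7.
P[5]: D(K, 0xE0) = 0x31.
Blocks that differ from the original plaintext: P[3].

P[1] = 0xD3, P[2] = 0x50, P[3] = 0x92, P[4] = 0xA7, P[5] = 0x31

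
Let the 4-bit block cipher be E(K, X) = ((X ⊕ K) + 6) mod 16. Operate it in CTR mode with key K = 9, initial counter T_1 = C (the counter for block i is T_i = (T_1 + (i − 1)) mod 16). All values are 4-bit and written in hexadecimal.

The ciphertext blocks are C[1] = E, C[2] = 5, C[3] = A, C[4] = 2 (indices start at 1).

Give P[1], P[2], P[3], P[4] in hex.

P[1] = 5, P[2] = F, P[3] = 7, P[4] = E

CTR decryption: S_i = E(K, T_i) where T_i is the counter for block i; P_i = C_i ⊕ S_i.
P[1]: T = C, S = E(K, T) = B; E ⊕ B = 5.
P[2]: T = D, S = E(K, T) = A; 5 ⊕ A = F.
P[3]: T = E, S = E(K, T) = D; A ⊕ D = 7.
P[4]: T = F, S = E(K, T) = C; 2 ⊕ C = E.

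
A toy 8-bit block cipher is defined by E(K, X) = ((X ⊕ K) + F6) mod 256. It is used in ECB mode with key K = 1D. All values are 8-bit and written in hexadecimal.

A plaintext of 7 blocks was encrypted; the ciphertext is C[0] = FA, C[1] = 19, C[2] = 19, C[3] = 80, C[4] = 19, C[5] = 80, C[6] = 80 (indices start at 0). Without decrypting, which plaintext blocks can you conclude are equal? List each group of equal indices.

P[1] = P[2] = P[4]; P[3] = P[5] = P[6]

ECB encrypts each block independently with the same key, so equal ciphertext blocks imply equal plaintext blocks.
C[1] = C[2] = C[4] = 19, so P[1] = P[2] = P[4].
C[3] = C[5] = C[6] = 80, so P[3] = P[5] = P[6].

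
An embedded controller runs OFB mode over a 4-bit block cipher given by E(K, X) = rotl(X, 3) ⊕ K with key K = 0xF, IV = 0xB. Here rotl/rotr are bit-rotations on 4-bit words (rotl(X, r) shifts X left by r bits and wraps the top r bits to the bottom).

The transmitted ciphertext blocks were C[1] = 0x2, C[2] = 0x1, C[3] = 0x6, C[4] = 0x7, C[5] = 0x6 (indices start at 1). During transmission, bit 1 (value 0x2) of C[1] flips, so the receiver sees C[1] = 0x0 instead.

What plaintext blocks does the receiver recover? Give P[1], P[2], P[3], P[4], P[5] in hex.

P[1] = 0x2, P[2] = 0xF, P[3] = 0xE, P[4] = 0xC, P[5] = 0x4

OFB decryption: S_i = E(K, S_{i−1}) with S_{0} = IV; P_i = C_i ⊕ S_i.
Only C[1] changed, to 0x0. In OFB, a change in C_i flips the same bit in P_i only; the keystream is unaffected. Decrypting the received ciphertext:
P[1]: S = E(K, 0xB) = 0x2; 0x0 ⊕ 0x2 = 0x2.
P[2]: S = E(K, 0x2) = 0xE; 0x1 ⊕ 0xE = 0xF.
P[3]: S = E(K, 0xE) = 0x8; 0x6 ⊕ 0x8 = 0xE.
P[4]: S = E(K, 0x8) = 0xB; 0x7 ⊕ 0xB = 0xC.
P[5]: S = E(K, 0xB) = 0x2; 0x6 ⊕ 0x2 = 0x4.
Blocks that differ from the original plaintext: P[1].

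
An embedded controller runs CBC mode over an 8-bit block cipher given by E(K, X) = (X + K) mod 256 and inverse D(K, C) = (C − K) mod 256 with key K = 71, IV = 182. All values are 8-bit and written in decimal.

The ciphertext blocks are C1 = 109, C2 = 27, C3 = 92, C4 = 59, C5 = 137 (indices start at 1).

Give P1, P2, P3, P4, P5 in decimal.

CBC decryption: P_i = D(K, C_i) ⊕ C_{i−1}, with C_{0} = IV.
P1: D(K, 109) = 38; 38 ⊕ 182 = 144.
P2: D(K, 27) = 212; 212 ⊕ 109 = 185.
P3: D(K, 92) = 21; 21 ⊕ 27 = 14.
P4: D(K, 59) = 244; 244 ⊕ 92 = 168.
P5: D(K, 137) = 66; 66 ⊕ 59 = 121.

P1 = 144, P2 = 185, P3 = 14, P4 = 168, P5 = 121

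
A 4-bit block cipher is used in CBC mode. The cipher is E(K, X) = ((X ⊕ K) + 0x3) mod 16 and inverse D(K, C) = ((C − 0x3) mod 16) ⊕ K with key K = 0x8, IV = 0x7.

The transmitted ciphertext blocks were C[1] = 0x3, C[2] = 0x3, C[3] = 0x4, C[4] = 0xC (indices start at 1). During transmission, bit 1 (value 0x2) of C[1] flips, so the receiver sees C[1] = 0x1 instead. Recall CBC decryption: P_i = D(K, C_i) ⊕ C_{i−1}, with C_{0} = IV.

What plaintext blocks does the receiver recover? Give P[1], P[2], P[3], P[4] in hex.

P[1] = 0x1, P[2] = 0x9, P[3] = 0xA, P[4] = 0x5

Only C[1] changed, to 0x1. In CBC, a change in C_i garbles P_i and flips the same bit in P_{i+1}. Decrypting the received ciphertext:
P[1]: D(K, 0x1) = 0x6; 0x6 ⊕ 0x7 = 0x1.
P[2]: D(K, 0x3) = 0x8; 0x8 ⊕ 0x1 = 0x9.
P[3]: D(K, 0x4) = 0x9; 0x9 ⊕ 0x3 = 0xA.
P[4]: D(K, 0xC) = 0x1; 0x1 ⊕ 0x4 = 0x5.
Blocks that differ from the original plaintext: P[1], P[2].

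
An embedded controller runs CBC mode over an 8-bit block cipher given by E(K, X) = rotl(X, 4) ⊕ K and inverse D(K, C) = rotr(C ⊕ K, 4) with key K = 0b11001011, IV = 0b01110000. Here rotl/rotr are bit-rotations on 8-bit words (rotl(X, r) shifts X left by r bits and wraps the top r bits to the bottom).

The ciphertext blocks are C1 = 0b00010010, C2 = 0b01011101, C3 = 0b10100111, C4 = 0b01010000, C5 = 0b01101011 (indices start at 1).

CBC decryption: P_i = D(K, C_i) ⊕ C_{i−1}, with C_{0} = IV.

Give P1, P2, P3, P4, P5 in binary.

P1: D(K, 0b00010010) = 0b10011101; 0b10011101 ⊕ 0b01110000 = 0b11101101.
P2: D(K, 0b01011101) = 0b01101001; 0b01101001 ⊕ 0b00010010 = 0b01111011.
P3: D(K, 0b10100111) = 0b11000110; 0b11000110 ⊕ 0b01011101 = 0b10011011.
P4: D(K, 0b01010000) = 0b10111001; 0b10111001 ⊕ 0b10100111 = 0b00011110.
P5: D(K, 0b01101011) = 0b00001010; 0b00001010 ⊕ 0b01010000 = 0b01011010.

P1 = 0b11101101, P2 = 0b01111011, P3 = 0b10011011, P4 = 0b00011110, P5 = 0b01011010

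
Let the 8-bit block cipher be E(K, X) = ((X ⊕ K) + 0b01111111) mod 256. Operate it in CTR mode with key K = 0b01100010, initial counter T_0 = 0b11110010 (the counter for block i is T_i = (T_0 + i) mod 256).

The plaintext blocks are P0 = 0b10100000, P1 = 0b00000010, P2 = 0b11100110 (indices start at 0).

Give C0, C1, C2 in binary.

CTR encryption: S_i = E(K, T_i) where T_i is the counter for block i; C_i = P_i ⊕ S_i.
C0: T = 0b11110010, S = E(K, T) = 0b00001111; 0b10100000 ⊕ 0b00001111 = 0b10101111.
C1: T = 0b11110011, S = E(K, T) = 0b00010000; 0b00000010 ⊕ 0b00010000 = 0b00010010.
C2: T = 0b11110100, S = E(K, T) = 0b00010101; 0b11100110 ⊕ 0b00010101 = 0b11110011.

C0 = 0b10101111, C1 = 0b00010010, C2 = 0b11110011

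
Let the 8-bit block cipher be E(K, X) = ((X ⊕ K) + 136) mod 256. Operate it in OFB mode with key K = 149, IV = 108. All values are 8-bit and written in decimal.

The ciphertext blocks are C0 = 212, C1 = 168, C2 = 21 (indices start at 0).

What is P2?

OFB decryption: S_i = E(K, S_{i−1}) with S_{−1} = IV; P_i = C_i ⊕ S_i.
P0: S = E(K, 108) = 129; 212 ⊕ 129 = 85.
P1: S = E(K, 129) = 156; 168 ⊕ 156 = 52.
P2: S = E(K, 156) = 145; 21 ⊕ 145 = 132.

P2 = 132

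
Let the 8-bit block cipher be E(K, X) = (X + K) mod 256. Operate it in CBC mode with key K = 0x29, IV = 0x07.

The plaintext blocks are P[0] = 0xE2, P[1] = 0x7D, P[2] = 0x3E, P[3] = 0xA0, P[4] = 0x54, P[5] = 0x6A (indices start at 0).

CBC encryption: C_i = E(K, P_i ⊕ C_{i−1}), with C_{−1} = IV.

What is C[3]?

C[0]: P[0] ⊕ 0x07 = 0xE5; E(K, 0xE5) = 0x0E.
C[1]: P[1] ⊕ 0x0E = 0x73; E(K, 0x73) = 0x9C.
C[2]: P[2] ⊕ 0x9C = 0xA2; E(K, 0xA2) = 0xCB.
C[3]: P[3] ⊕ 0xCB = 0x6B; E(K, 0x6B) = 0x94.

C[3] = 0x94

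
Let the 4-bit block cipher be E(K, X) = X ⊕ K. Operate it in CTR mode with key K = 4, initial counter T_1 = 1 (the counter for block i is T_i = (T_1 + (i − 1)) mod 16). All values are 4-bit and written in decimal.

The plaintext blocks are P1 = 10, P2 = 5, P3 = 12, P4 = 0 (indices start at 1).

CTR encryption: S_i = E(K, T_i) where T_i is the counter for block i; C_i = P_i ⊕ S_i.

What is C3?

C3 = 11

C1: T = 1, S = E(K, T) = 5; 10 ⊕ 5 = 15.
C2: T = 2, S = E(K, T) = 6; 5 ⊕ 6 = 3.
C3: T = 3, S = E(K, T) = 7; 12 ⊕ 7 = 11.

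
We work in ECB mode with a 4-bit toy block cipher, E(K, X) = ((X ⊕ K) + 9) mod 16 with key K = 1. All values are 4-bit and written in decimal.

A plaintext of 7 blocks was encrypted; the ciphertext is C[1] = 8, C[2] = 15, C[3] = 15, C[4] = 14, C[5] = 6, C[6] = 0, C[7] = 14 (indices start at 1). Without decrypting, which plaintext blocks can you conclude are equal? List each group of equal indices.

P[2] = P[3]; P[4] = P[7]

ECB encrypts each block independently with the same key, so equal ciphertext blocks imply equal plaintext blocks.
C[2] = C[3] = 15, so P[2] = P[3].
C[4] = C[7] = 14, so P[4] = P[7].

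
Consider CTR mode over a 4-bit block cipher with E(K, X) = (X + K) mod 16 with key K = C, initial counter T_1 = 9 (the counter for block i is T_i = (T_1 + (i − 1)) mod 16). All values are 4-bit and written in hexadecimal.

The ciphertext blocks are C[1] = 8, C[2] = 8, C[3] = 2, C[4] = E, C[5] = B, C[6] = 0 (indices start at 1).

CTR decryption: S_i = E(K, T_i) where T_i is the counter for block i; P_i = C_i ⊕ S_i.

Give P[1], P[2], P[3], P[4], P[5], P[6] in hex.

P[1]: T = 9, S = E(K, T) = 5; 8 ⊕ 5 = D.
P[2]: T = A, S = E(K, T) = 6; 8 ⊕ 6 = E.
P[3]: T = B, S = E(K, T) = 7; 2 ⊕ 7 = 5.
P[4]: T = C, S = E(K, T) = 8; E ⊕ 8 = 6.
P[5]: T = D, S = E(K, T) = 9; B ⊕ 9 = 2.
P[6]: T = E, S = E(K, T) = A; 0 ⊕ A = A.

P[1] = D, P[2] = E, P[3] = 5, P[4] = 6, P[5] = 2, P[6] = A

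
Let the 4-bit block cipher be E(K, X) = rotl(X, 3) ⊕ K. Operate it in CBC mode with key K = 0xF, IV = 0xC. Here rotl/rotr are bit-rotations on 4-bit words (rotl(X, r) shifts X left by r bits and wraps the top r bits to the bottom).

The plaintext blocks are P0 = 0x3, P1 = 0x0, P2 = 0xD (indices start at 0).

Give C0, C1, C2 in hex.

CBC encryption: C_i = E(K, P_i ⊕ C_{i−1}), with C_{−1} = IV.
C0: P0 ⊕ 0xC = 0xF; E(K, 0xF) = 0x0.
C1: P1 ⊕ 0x0 = 0x0; E(K, 0x0) = 0xF.
C2: P2 ⊕ 0xF = 0x2; E(K, 0x2) = 0xE.

C0 = 0x0, C1 = 0xF, C2 = 0xE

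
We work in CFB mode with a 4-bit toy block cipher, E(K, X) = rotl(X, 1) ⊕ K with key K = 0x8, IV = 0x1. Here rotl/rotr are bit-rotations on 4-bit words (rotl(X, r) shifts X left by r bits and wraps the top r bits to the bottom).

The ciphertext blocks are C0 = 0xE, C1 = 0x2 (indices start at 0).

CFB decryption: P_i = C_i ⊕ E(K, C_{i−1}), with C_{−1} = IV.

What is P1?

P1: E(K, 0xE) = 0x5; 0x2 ⊕ 0x5 = 0x7.

P1 = 0x7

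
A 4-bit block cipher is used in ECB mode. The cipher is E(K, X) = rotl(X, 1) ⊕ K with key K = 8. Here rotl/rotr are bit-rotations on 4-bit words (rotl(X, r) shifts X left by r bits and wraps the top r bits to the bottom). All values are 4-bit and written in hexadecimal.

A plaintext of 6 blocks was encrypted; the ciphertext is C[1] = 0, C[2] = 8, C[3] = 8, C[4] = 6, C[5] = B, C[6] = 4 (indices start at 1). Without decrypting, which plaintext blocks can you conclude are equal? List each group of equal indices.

P[2] = P[3]

ECB encrypts each block independently with the same key, so equal ciphertext blocks imply equal plaintext blocks.
C[2] = C[3] = 8, so P[2] = P[3].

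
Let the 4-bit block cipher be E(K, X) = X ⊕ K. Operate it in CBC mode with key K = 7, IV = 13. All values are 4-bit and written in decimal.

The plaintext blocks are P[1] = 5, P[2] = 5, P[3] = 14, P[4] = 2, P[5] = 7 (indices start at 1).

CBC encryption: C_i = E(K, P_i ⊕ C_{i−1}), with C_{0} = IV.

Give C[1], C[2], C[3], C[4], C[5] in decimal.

C[1]: P[1] ⊕ 13 = 8; E(K, 8) = 15.
C[2]: P[2] ⊕ 15 = 10; E(K, 10) = 13.
C[3]: P[3] ⊕ 13 = 3; E(K, 3) = 4.
C[4]: P[4] ⊕ 4 = 6; E(K, 6) = 1.
C[5]: P[5] ⊕ 1 = 6; E(K, 6) = 1.

C[1] = 15, C[2] = 13, C[3] = 4, C[4] = 1, C[5] = 1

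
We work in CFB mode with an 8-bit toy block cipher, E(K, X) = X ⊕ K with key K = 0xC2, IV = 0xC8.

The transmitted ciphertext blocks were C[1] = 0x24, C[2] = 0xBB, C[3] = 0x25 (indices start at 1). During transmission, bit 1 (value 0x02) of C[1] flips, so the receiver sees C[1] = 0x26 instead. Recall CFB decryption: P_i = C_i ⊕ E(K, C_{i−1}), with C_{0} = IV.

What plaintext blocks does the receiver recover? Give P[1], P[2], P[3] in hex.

P[1] = 0x2C, P[2] = 0x5F, P[3] = 0x5C

Only C[1] changed, to 0x26. In CFB, a change in C_i flips the same bit in P_i and garbles P_{i+1}. Decrypting the received ciphertext:
P[1]: E(K, 0xC8) = 0x0A; 0x26 ⊕ 0x0A = 0x2C.
P[2]: E(K, 0x26) = 0xE4; 0xBB ⊕ 0xE4 = 0x5F.
P[3]: E(K, 0xBB) = 0x79; 0x25 ⊕ 0x79 = 0x5C.
Blocks that differ from the original plaintext: P[1], P[2].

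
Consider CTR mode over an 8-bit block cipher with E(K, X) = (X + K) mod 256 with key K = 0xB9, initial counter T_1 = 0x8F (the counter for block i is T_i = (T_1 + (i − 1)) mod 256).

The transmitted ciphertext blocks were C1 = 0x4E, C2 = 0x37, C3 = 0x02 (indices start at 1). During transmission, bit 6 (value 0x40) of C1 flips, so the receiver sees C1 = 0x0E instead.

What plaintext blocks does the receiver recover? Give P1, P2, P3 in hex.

CTR decryption: S_i = E(K, T_i) where T_i is the counter for block i; P_i = C_i ⊕ S_i.
Only C1 changed, to 0x0E. In CTR, a change in C_i flips the same bit in P_i only; the keystream is unaffected. Decrypting the received ciphertext:
P1: T = 0x8F, S = E(K, T) = 0x48; 0x0E ⊕ 0x48 = 0x46.
P2: T = 0x90, S = E(K, T) = 0x49; 0x37 ⊕ 0x49 = 0x7E.
P3: T = 0x91, S = E(K, T) = 0x4A; 0x02 ⊕ 0x4A = 0x48.
Blocks that differ from the original plaintext: P1.

P1 = 0x46, P2 = 0x7E, P3 = 0x48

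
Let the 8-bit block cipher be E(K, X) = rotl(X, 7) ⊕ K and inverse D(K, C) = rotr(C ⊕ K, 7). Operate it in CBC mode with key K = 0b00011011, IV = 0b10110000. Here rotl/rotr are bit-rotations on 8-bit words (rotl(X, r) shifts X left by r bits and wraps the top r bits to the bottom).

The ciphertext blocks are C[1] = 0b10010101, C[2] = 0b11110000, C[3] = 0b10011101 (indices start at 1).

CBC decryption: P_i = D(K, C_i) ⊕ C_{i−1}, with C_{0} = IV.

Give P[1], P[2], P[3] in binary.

P[1]: D(K, 0b10010101) = 0b00011101; 0b00011101 ⊕ 0b10110000 = 0b10101101.
P[2]: D(K, 0b11110000) = 0b11010111; 0b11010111 ⊕ 0b10010101 = 0b01000010.
P[3]: D(K, 0b10011101) = 0b00001101; 0b00001101 ⊕ 0b11110000 = 0b11111101.

P[1] = 0b10101101, P[2] = 0b01000010, P[3] = 0b11111101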